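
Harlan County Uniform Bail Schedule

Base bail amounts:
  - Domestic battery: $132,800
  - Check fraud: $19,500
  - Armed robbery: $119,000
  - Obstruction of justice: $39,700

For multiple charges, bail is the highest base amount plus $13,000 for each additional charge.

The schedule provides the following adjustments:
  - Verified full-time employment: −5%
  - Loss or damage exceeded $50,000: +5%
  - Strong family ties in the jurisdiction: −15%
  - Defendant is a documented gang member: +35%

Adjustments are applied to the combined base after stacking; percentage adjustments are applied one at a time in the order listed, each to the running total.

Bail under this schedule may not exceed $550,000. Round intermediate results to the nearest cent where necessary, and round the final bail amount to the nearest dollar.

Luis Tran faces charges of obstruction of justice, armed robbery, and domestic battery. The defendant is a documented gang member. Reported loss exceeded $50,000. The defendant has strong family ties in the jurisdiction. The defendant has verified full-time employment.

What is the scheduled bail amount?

Base amounts from the schedule: obstruction of justice $39,700; armed robbery $119,000; domestic battery $132,800.
Stacking rule: highest base plus $13,000 per additional charge. Highest is domestic battery at $132,800; 2 additional charges → +$26,000. Combined base = $158,800.
Verified full-time employment (−5%): $158,800 × 0.95 = $150,860.
Loss or damage exceeded $50,000 (+5%): $150,860 × 1.05 = $158,403.
Strong family ties in the jurisdiction (−15%): $158,403 × 0.85 = $134,642.55.
Defendant is a documented gang member (+35%): $134,642.55 × 1.35 = $181,767.44.
$181,767.44 is within the $550,000 maximum.
Rounded to the nearest dollar: $181,767.

$181,767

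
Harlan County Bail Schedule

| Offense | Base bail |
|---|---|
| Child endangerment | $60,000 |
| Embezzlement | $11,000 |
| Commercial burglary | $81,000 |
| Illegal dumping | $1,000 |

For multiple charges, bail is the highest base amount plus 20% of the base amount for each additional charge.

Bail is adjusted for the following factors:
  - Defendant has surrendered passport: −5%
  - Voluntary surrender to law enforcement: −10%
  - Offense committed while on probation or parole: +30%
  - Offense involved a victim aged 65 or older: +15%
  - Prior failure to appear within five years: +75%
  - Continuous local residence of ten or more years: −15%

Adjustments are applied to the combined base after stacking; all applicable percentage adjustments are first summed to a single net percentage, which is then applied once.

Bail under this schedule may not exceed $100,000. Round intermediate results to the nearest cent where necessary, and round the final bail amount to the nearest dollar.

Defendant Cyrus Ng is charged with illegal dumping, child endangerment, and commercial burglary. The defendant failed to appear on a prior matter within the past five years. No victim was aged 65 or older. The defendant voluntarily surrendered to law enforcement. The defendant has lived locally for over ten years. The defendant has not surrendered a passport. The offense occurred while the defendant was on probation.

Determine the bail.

$100,000

Base amounts from the schedule: illegal dumping $1,000; child endangerment $60,000; commercial burglary $81,000.
Stacking rule: highest base plus 20% of each additional charge. Highest is commercial burglary at $81,000. Additional: $1,000 × 20% = $200; $60,000 × 20% = $12,000. Combined base = $81,000 + $12,200 = $93,200.
Net percentage adjustment: −10% +30% +75% −15% = +80%. $93,200 × 1.8 = $167,760.
Result $167,760 exceeds the maximum of $100,000; bail is capped at $100,000.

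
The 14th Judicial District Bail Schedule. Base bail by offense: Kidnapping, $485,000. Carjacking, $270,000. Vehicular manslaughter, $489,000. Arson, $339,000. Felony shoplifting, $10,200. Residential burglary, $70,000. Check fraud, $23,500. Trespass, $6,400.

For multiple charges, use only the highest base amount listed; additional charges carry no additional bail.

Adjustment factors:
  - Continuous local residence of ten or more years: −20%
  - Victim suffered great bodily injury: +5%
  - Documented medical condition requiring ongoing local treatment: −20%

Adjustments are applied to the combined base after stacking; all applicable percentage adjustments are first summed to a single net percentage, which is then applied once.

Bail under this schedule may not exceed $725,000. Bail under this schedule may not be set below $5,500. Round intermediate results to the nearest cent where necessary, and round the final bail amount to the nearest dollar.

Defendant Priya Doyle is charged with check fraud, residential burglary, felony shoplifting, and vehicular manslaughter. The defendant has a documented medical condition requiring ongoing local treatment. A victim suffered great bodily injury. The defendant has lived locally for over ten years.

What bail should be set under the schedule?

$317,850

Base amounts from the schedule: check fraud $23,500; residential burglary $70,000; felony shoplifting $10,200; vehicular manslaughter $489,000.
Stacking rule: use the highest base only. Highest is vehicular manslaughter at $489,000. Combined base = $489,000.
Net percentage adjustment: −20% +5% −20% = −35%. $489,000 × 0.65 = $317,850.
$317,850 is within the $725,000 maximum.
$317,850 is at or above the $5,500 minimum.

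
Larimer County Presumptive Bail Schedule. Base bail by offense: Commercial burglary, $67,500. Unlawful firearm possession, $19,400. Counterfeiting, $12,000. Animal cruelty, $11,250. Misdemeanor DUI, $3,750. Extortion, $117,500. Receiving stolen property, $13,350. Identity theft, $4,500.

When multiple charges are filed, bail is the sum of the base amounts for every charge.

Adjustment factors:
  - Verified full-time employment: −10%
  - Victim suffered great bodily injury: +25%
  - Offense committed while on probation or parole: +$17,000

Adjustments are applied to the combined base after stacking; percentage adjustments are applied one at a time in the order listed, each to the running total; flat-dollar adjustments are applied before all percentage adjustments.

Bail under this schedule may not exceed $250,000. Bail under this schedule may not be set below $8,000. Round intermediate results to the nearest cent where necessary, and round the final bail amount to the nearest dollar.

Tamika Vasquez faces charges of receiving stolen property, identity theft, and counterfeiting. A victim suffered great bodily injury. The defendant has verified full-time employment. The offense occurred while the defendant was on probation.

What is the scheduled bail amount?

$52,706

Base amounts from the schedule: receiving stolen property $13,350; identity theft $4,500; counterfeiting $12,000.
Stacking rule: sum of all bases. $13,350 + $4,500 + $12,000 = $29,850.
Offense committed while on probation or parole (+$17,000 flat): $29,850 + $17,000 = $46,850.
Verified full-time employment (−10%): $46,850 × 0.9 = $42,165.
Victim suffered great bodily injury (+25%): $42,165 × 1.25 = $52,706.25.
$52,706.25 is within the $250,000 maximum.
$52,706.25 is at or above the $8,000 minimum.
Rounded to the nearest dollar: $52,706.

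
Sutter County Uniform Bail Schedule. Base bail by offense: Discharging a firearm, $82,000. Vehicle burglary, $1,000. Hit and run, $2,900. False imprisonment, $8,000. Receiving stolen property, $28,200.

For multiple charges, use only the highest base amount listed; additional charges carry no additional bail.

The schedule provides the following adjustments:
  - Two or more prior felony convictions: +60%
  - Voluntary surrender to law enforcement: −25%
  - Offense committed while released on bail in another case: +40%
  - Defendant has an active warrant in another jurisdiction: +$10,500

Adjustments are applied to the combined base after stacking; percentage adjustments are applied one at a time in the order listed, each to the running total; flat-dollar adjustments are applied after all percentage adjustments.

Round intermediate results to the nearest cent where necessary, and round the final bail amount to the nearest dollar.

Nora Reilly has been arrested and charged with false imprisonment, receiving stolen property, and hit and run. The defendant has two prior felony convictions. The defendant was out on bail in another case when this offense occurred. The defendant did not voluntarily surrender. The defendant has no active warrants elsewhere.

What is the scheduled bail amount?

Base amounts from the schedule: false imprisonment $8,000; receiving stolen property $28,200; hit and run $2,900.
Stacking rule: use the highest base only. Highest is receiving stolen property at $28,200. Combined base = $28,200.
Two or more prior felony convictions (+60%): $28,200 × 1.6 = $45,120.
Offense committed while released on bail in another case (+40%): $45,120 × 1.4 = $63,168.

$63,168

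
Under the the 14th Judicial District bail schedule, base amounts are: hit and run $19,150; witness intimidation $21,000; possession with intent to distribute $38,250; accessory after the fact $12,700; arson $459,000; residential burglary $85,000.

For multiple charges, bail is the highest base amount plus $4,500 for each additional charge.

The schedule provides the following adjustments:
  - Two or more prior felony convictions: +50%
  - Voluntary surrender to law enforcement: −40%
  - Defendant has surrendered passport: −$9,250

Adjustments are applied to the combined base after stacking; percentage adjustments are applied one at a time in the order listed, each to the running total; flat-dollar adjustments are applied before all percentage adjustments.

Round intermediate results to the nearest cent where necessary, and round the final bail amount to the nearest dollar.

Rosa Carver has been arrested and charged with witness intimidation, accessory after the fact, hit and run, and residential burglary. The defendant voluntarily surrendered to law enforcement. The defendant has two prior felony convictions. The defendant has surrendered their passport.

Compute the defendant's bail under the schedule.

$80,325

Base amounts from the schedule: witness intimidation $21,000; accessory after the fact $12,700; hit and run $19,150; residential burglary $85,000.
Stacking rule: highest base plus $4,500 per additional charge. Highest is residential burglary at $85,000; 3 additional charges → +$13,500. Combined base = $98,500.
Defendant has surrendered passport (−$9,250 flat): $98,500 − $9,250 = $89,250.
Two or more prior felony convictions (+50%): $89,250 × 1.5 = $133,875.
Voluntary surrender to law enforcement (−40%): $133,875 × 0.6 = $80,325.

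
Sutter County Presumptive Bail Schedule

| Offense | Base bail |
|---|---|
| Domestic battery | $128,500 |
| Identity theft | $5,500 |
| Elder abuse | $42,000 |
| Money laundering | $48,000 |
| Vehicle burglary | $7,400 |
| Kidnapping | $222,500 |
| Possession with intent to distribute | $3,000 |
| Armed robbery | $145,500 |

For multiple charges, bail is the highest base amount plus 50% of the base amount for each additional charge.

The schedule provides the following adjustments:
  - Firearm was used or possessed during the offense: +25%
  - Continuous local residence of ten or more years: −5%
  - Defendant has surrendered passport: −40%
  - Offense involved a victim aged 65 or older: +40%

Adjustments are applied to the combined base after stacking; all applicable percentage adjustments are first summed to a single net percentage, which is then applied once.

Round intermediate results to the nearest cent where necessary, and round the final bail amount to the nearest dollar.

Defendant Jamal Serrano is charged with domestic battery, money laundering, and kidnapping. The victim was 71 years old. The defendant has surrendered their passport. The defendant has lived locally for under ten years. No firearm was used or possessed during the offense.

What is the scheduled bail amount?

$310,750

Base amounts from the schedule: domestic battery $128,500; money laundering $48,000; kidnapping $222,500.
Stacking rule: highest base plus 50% of each additional charge. Highest is kidnapping at $222,500. Additional: $128,500 × 50% = $64,250; $48,000 × 50% = $24,000. Combined base = $222,500 + $88,250 = $310,750.
Net percentage adjustment: −40% +40% = +0%. $310,750 × 1 = $310,750.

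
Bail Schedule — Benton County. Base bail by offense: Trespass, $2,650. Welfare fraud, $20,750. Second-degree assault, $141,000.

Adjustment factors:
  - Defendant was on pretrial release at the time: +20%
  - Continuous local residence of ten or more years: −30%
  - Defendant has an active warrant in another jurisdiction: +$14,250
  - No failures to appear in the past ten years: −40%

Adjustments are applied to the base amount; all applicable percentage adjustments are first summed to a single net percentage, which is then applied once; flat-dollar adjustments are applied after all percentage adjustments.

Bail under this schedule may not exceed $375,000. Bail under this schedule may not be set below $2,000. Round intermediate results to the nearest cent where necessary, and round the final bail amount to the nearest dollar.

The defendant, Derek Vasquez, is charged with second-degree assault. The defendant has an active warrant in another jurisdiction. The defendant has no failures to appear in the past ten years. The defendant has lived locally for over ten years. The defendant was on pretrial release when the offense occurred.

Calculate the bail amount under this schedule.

Base amounts from the schedule: second-degree assault $141,000.
Single charge. Combined base = $141,000.
Net percentage adjustment: +20% −30% −40% = −50%. $141,000 × 0.5 = $70,500.
Defendant has an active warrant in another jurisdiction (+$14,250 flat): $70,500 + $14,250 = $84,750.
$84,750 is within the $375,000 maximum.
$84,750 is at or above the $2,000 minimum.

$84,750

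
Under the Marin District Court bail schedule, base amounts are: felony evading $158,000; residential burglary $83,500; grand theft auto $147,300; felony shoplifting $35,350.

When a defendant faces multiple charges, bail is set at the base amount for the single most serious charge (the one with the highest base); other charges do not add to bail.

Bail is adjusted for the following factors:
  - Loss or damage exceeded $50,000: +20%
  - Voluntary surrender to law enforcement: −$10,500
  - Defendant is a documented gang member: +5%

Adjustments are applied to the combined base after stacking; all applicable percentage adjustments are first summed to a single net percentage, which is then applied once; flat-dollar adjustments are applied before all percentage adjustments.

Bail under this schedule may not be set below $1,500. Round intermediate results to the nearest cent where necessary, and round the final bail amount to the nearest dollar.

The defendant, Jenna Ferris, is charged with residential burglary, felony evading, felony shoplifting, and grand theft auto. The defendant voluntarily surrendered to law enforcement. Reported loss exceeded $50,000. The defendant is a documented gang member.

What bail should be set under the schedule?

$184,375

Base amounts from the schedule: residential burglary $83,500; felony evading $158,000; felony shoplifting $35,350; grand theft auto $147,300.
Stacking rule: use the highest base only. Highest is felony evading at $158,000. Combined base = $158,000.
Voluntary surrender to law enforcement (−$10,500 flat): $158,000 − $10,500 = $147,500.
Net percentage adjustment: +20% +5% = +25%. $147,500 × 1.25 = $184,375.
$184,375 is at or above the $1,500 minimum.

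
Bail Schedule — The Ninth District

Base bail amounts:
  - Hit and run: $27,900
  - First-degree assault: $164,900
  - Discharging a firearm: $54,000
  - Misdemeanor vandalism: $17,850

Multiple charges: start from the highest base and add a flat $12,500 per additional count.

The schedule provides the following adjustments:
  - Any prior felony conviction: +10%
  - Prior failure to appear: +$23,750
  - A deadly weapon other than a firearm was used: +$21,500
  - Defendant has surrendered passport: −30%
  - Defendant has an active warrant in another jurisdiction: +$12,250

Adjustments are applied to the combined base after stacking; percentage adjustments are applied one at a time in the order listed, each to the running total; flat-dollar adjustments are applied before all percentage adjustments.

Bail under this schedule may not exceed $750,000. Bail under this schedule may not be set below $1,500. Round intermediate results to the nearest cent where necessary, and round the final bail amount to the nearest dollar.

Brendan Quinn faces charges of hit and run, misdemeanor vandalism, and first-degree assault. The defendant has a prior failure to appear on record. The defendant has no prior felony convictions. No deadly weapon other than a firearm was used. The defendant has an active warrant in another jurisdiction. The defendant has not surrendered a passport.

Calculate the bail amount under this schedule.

$225,900

Base amounts from the schedule: hit and run $27,900; misdemeanor vandalism $17,850; first-degree assault $164,900.
Stacking rule: highest base plus $12,500 per additional charge. Highest is first-degree assault at $164,900; 2 additional charges → +$25,000. Combined base = $189,900.
Prior failure to appear (+$23,750 flat): $189,900 + $23,750 = $213,650.
Defendant has an active warrant in another jurisdiction (+$12,250 flat): $213,650 + $12,250 = $225,900.
$225,900 is within the $750,000 maximum.
$225,900 is at or above the $1,500 minimum.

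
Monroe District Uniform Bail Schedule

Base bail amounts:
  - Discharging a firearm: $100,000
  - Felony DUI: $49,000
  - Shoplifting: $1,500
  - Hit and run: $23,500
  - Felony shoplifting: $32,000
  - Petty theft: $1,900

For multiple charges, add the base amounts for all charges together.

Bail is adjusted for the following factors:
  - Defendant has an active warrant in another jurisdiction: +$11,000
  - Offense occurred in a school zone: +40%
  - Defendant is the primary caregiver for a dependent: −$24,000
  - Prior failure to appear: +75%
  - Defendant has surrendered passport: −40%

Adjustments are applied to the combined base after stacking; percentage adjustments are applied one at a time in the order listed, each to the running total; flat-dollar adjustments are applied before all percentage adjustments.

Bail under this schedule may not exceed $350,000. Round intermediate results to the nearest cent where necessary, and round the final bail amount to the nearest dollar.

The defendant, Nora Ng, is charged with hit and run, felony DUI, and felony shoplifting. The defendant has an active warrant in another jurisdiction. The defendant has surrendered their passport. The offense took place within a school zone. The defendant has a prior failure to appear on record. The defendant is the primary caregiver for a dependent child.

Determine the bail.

Base amounts from the schedule: hit and run $23,500; felony DUI $49,000; felony shoplifting $32,000.
Stacking rule: sum of all bases. $23,500 + $49,000 + $32,000 = $104,500.
Defendant has an active warrant in another jurisdiction (+$11,000 flat): $104,500 + $11,000 = $115,500.
Defendant is the primary caregiver for a dependent (−$24,000 flat): $115,500 − $24,000 = $91,500.
Offense occurred in a school zone (+40%): $91,500 × 1.4 = $128,100.
Prior failure to appear (+75%): $128,100 × 1.75 = $224,175.
Defendant has surrendered passport (−40%): $224,175 × 0.6 = $134,505.
$134,505 is within the $350,000 maximum.

$134,505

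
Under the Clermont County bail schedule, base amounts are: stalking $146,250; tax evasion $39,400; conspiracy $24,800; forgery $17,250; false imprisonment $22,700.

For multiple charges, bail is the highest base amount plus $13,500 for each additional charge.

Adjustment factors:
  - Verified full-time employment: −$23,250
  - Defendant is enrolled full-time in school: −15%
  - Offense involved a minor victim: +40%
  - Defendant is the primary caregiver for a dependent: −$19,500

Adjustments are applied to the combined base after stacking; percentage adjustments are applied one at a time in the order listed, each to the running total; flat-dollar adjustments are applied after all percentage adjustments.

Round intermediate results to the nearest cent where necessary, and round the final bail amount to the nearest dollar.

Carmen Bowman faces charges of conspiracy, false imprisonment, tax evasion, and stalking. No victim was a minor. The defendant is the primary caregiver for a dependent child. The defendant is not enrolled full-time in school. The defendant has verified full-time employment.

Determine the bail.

$144,000

Base amounts from the schedule: conspiracy $24,800; false imprisonment $22,700; tax evasion $39,400; stalking $146,250.
Stacking rule: highest base plus $13,500 per additional charge. Highest is stalking at $146,250; 3 additional charges → +$40,500. Combined base = $186,750.
Verified full-time employment (−$23,250 flat): $186,750 − $23,250 = $163,500.
Defendant is the primary caregiver for a dependent (−$19,500 flat): $163,500 − $19,500 = $144,000.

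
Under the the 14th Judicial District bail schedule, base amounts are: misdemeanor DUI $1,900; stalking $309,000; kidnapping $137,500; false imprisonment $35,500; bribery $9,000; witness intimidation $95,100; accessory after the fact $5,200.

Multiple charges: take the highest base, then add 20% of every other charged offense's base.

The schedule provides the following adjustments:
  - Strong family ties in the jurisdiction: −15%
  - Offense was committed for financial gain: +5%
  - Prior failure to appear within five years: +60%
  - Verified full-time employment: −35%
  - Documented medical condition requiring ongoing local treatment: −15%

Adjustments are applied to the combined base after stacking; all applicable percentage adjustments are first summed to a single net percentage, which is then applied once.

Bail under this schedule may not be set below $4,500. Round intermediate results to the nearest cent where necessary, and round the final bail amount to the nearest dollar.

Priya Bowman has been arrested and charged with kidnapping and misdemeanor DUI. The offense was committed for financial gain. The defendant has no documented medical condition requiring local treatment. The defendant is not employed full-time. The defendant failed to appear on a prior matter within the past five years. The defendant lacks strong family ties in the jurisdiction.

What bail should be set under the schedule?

Base amounts from the schedule: kidnapping $137,500; misdemeanor DUI $1,900.
Stacking rule: highest base plus 20% of each additional charge. Highest is kidnapping at $137,500. Additional: $1,900 × 20% = $380. Combined base = $137,500 + $380 = $137,880.
Net percentage adjustment: +5% +60% = +65%. $137,880 × 1.65 = $227,502.
$227,502 is at or above the $4,500 minimum.

$227,502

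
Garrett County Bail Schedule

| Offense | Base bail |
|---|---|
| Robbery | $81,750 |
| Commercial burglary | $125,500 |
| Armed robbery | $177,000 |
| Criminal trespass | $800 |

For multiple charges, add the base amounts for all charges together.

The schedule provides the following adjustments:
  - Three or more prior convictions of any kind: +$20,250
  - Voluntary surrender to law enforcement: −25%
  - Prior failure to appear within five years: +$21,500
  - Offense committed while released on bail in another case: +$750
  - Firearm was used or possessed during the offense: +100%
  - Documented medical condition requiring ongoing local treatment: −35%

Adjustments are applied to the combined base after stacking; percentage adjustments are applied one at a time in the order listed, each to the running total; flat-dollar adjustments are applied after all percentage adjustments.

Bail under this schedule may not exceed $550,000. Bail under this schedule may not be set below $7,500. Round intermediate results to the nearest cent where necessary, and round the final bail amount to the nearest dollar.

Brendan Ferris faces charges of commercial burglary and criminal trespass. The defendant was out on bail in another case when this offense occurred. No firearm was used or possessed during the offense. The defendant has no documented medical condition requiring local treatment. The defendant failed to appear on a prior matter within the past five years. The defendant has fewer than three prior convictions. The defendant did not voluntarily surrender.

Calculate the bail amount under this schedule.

Base amounts from the schedule: commercial burglary $125,500; criminal trespass $800.
Stacking rule: sum of all bases. $125,500 + $800 = $126,300.
Prior failure to appear within five years (+$21,500 flat): $126,300 + $21,500 = $147,800.
Offense committed while released on bail in another case (+$750 flat): $147,800 + $750 = $148,550.
$148,550 is within the $550,000 maximum.
$148,550 is at or above the $7,500 minimum.

$148,550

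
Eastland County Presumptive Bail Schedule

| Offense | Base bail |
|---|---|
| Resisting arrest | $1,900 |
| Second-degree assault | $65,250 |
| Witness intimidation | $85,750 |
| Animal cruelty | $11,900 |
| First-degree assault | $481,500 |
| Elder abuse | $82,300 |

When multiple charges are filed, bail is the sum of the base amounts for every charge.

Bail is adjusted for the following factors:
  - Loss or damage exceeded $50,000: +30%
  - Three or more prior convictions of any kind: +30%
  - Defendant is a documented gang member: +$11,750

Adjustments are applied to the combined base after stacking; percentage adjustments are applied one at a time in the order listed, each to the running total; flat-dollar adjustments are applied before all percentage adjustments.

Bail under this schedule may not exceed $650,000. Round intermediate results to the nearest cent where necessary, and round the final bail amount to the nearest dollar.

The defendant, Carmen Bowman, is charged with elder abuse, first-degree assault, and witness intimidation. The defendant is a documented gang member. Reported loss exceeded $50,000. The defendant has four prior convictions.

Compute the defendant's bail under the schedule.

$650,000

Base amounts from the schedule: elder abuse $82,300; first-degree assault $481,500; witness intimidation $85,750.
Stacking rule: sum of all bases. $82,300 + $481,500 + $85,750 = $649,550.
Defendant is a documented gang member (+$11,750 flat): $649,550 + $11,750 = $661,300.
Loss or damage exceeded $50,000 (+30%): $661,300 × 1.3 = $859,690.
Three or more prior convictions of any kind (+30%): $859,690 × 1.3 = $1,117,597.
Result $1,117,597 exceeds the maximum of $650,000; bail is capped at $650,000.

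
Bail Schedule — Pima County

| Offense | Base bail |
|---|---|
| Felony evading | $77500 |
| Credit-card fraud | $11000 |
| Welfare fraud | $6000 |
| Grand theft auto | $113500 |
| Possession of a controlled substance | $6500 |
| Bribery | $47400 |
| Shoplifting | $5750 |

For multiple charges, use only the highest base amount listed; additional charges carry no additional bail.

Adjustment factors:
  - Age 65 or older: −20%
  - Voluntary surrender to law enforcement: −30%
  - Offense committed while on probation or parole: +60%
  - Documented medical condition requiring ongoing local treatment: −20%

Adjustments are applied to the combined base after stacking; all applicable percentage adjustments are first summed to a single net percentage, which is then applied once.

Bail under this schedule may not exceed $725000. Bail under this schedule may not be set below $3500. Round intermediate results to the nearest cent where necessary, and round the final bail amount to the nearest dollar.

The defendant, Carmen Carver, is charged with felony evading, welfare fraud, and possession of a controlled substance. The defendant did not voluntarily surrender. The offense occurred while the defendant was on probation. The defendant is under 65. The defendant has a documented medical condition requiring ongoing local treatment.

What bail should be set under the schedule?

Base amounts from the schedule: felony evading $77500; welfare fraud $6000; possession of a controlled substance $6500.
Stacking rule: use the highest base only. Highest is felony evading at $77500. Combined base = $77500.
Net percentage adjustment: +60% −20% = +40%. $77500 × 1.4 = $108500.
$108500 is within the $725000 maximum.
$108500 is at or above the $3500 minimum.

$108500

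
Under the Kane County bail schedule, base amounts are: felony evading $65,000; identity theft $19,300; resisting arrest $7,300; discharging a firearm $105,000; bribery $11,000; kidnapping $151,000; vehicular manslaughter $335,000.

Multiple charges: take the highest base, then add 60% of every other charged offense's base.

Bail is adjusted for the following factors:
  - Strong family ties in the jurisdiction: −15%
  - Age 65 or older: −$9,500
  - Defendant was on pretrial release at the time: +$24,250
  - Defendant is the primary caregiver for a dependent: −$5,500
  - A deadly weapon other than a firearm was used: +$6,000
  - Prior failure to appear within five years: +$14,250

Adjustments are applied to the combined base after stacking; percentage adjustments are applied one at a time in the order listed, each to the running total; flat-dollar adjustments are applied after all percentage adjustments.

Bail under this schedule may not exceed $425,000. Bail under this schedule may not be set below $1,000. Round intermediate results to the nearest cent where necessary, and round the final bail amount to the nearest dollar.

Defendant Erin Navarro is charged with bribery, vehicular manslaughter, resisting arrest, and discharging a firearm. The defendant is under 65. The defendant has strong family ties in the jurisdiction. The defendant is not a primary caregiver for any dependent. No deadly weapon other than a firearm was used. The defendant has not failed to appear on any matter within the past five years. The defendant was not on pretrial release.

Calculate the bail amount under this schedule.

$347,633

Base amounts from the schedule: bribery $11,000; vehicular manslaughter $335,000; resisting arrest $7,300; discharging a firearm $105,000.
Stacking rule: highest base plus 60% of each additional charge. Highest is vehicular manslaughter at $335,000. Additional: $11,000 × 60% = $6,600; $7,300 × 60% = $4,380; $105,000 × 60% = $63,000. Combined base = $335,000 + $73,980 = $408,980.
Strong family ties in the jurisdiction (−15%): $408,980 × 0.85 = $347,633.
$347,633 is within the $425,000 maximum.
$347,633 is at or above the $1,000 minimum.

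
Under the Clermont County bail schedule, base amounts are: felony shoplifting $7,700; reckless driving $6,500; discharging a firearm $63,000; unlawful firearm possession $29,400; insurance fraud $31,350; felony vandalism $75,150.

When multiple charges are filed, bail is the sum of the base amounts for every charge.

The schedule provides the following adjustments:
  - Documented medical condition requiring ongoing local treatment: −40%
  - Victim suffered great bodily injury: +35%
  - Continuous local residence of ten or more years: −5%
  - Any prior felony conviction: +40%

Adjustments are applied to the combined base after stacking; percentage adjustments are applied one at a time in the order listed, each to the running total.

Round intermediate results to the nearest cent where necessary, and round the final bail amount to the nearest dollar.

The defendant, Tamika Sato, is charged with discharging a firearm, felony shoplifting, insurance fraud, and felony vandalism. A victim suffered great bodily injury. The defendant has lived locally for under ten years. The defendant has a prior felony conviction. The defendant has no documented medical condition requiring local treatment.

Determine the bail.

$334,908

Base amounts from the schedule: discharging a firearm $63,000; felony shoplifting $7,700; insurance fraud $31,350; felony vandalism $75,150.
Stacking rule: sum of all bases. $63,000 + $7,700 + $31,350 + $75,150 = $177,200.
Victim suffered great bodily injury (+35%): $177,200 × 1.35 = $239,220.
Any prior felony conviction (+40%): $239,220 × 1.4 = $334,908.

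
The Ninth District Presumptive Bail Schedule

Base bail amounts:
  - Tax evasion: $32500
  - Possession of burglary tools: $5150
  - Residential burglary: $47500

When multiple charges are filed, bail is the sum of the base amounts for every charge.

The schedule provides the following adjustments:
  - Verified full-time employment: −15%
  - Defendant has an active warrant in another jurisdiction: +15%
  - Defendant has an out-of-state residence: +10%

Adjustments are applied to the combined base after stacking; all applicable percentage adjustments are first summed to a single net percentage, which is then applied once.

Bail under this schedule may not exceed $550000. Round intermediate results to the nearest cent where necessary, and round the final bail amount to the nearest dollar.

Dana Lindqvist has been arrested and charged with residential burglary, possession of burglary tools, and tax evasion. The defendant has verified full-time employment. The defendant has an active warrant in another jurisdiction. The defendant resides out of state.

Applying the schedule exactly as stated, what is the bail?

Base amounts from the schedule: residential burglary $47500; possession of burglary tools $5150; tax evasion $32500.
Stacking rule: sum of all bases. $47500 + $5150 + $32500 = $85150.
Net percentage adjustment: −15% +15% +10% = +10%. $85150 × 1.1 = $93665.
$93665 is within the $550000 maximum.

$93665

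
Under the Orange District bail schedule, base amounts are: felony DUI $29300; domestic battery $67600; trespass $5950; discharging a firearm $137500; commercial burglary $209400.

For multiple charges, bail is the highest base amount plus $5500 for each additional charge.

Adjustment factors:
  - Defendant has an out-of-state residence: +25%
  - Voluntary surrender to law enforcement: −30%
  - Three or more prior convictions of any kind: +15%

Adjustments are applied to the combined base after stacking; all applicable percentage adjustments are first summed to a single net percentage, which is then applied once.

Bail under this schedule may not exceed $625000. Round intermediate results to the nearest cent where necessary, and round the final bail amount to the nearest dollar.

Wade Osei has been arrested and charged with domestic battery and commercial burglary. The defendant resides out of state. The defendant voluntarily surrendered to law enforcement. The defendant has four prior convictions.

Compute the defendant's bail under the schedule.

$236390

Base amounts from the schedule: domestic battery $67600; commercial burglary $209400.
Stacking rule: highest base plus $5500 per additional charge. Highest is commercial burglary at $209400; 1 additional charge → +$5500. Combined base = $214900.
Net percentage adjustment: +25% −30% +15% = +10%. $214900 × 1.1 = $236390.
$236390 is within the $625000 maximum.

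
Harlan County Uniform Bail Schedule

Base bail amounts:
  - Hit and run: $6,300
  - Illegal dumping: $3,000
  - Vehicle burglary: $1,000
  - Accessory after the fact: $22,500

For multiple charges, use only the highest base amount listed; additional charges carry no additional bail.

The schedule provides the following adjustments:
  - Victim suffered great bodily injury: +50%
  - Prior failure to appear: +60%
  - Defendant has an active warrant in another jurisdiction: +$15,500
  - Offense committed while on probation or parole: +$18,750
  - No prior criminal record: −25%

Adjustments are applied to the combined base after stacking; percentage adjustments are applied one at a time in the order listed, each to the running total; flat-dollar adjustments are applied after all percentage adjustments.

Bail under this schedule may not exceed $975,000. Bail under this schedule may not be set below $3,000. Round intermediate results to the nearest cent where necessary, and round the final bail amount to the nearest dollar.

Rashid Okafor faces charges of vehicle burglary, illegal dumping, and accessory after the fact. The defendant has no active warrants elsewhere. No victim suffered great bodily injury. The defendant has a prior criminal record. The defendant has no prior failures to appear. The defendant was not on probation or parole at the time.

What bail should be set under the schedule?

Base amounts from the schedule: vehicle burglary $1,000; illegal dumping $3,000; accessory after the fact $22,500.
Stacking rule: use the highest base only. Highest is accessory after the fact at $22,500. Combined base = $22,500.
No adjustment factors apply to this defendant.
$22,500 is within the $975,000 maximum.
$22,500 is at or above the $3,000 minimum.

$22,500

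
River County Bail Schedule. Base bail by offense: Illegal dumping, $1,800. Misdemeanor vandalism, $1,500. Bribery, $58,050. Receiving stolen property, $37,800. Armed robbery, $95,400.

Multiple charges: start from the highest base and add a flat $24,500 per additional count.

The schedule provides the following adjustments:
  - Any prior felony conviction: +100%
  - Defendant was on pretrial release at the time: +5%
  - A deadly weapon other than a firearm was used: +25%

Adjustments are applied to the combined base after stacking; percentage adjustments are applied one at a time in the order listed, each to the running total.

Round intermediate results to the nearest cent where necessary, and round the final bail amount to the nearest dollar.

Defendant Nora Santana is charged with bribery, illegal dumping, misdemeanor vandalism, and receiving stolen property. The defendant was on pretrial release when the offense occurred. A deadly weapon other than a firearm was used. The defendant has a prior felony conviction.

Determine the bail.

Base amounts from the schedule: bribery $58,050; illegal dumping $1,800; misdemeanor vandalism $1,500; receiving stolen property $37,800.
Stacking rule: highest base plus $24,500 per additional charge. Highest is bribery at $58,050; 3 additional charges → +$73,500. Combined base = $131,550.
Any prior felony conviction (+100%): $131,550 × 2 = $263,100.
Defendant was on pretrial release at the time (+5%): $263,100 × 1.05 = $276,255.
A deadly weapon other than a firearm was used (+25%): $276,255 × 1.25 = $345,318.75.
Rounded to the nearest dollar: $345,319.

$345,319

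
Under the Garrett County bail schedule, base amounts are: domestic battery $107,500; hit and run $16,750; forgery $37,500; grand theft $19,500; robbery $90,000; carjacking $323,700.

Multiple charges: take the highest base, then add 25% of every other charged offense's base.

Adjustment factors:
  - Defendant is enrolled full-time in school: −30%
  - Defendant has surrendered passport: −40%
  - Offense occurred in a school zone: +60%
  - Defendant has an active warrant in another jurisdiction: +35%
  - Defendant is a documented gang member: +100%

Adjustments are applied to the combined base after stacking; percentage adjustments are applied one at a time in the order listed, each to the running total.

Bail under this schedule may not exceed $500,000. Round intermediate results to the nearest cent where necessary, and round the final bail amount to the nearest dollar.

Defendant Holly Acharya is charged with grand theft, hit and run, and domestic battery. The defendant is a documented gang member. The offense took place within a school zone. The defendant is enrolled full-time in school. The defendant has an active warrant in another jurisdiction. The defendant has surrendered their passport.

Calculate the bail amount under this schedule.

$211,491

Base amounts from the schedule: grand theft $19,500; hit and run $16,750; domestic battery $107,500.
Stacking rule: highest base plus 25% of each additional charge. Highest is domestic battery at $107,500. Additional: $19,500 × 25% = $4,875; $16,750 × 25% = $4,187.50. Combined base = $107,500 + $9,062.50 = $116,562.50.
Defendant is enrolled full-time in school (−30%): $116,562.50 × 0.7 = $81,593.75.
Defendant has surrendered passport (−40%): $81,593.75 × 0.6 = $48,956.25.
Offense occurred in a school zone (+60%): $48,956.25 × 1.6 = $78,330.
Defendant has an active warrant in another jurisdiction (+35%): $78,330 × 1.35 = $105,745.50.
Defendant is a documented gang member (+100%): $105,745.50 × 2 = $211,491.
$211,491 is within the $500,000 maximum.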